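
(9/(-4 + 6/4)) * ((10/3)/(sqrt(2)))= -6 * sqrt(2)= -8.49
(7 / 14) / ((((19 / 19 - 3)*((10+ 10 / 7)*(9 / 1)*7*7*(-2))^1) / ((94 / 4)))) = 47 / 80640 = 0.00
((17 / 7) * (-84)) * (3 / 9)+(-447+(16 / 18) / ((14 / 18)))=-513.86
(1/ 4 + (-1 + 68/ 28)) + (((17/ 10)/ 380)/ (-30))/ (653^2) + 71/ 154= 8008600632191/ 3743018202000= 2.14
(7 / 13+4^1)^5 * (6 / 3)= 1429848598 / 371293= 3851.00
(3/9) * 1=1/3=0.33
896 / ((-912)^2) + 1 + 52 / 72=5599 / 3249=1.72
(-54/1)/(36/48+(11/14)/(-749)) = -1132488/15707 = -72.10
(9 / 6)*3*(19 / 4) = 171 / 8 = 21.38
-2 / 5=-0.40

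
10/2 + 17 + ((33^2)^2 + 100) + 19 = 1186062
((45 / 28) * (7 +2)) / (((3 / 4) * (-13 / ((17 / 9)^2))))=-1445 / 273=-5.29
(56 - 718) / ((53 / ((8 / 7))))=-5296 / 371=-14.27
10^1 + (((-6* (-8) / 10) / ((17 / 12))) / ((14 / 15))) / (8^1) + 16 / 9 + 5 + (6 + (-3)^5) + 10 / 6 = -233587 / 1071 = -218.10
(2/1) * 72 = 144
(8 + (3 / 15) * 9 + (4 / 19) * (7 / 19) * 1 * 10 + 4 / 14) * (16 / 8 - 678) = -92769508 / 12635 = -7342.26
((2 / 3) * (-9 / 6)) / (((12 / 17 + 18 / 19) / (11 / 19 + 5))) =-901 / 267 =-3.37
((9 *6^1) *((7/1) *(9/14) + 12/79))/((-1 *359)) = -19845/28361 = -0.70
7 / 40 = 0.18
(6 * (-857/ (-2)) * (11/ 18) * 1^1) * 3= 9427/ 2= 4713.50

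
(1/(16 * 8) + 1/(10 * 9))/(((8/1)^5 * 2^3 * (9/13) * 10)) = 1417/135895449600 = 0.00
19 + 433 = 452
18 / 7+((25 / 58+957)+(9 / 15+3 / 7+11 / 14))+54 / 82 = 962.48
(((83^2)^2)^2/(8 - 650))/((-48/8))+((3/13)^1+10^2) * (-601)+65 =584707165199.89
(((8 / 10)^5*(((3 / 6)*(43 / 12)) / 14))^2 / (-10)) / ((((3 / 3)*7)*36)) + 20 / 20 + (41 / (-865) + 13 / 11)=5510202758999611 / 2581594189453125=2.13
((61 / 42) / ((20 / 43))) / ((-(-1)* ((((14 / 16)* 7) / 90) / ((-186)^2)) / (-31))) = -49208825.91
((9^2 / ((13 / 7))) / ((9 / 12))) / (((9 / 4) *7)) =48 / 13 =3.69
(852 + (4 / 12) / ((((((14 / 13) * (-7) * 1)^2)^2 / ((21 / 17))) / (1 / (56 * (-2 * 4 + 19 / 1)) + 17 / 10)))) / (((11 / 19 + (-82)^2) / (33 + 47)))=3722870694362553 / 367293596244344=10.14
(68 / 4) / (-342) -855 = -292427 / 342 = -855.05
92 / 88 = 23 / 22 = 1.05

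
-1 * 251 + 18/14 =-1748/7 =-249.71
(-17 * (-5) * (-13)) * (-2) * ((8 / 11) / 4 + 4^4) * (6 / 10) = 3736668 / 11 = 339697.09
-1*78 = -78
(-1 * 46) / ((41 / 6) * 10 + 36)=-138 / 313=-0.44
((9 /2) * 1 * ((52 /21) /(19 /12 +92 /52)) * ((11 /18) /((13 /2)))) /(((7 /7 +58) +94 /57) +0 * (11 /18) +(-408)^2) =65208 /34749864205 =0.00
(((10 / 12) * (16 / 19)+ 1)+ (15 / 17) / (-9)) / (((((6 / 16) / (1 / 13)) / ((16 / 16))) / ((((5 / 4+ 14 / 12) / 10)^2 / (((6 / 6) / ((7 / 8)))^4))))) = 522983419 / 46437580800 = 0.01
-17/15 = -1.13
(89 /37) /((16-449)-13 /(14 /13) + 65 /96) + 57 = 629757189 /11049421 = 56.99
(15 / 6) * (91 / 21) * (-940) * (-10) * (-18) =-1833000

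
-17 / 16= -1.06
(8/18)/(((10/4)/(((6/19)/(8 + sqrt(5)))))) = 128/16815-16 * sqrt(5)/16815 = 0.01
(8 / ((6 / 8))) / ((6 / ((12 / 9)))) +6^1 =226 / 27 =8.37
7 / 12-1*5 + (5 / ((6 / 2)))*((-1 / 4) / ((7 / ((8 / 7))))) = -879 / 196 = -4.48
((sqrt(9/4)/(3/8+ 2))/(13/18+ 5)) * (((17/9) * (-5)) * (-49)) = 99960/1957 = 51.08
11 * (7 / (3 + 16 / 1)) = 77 / 19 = 4.05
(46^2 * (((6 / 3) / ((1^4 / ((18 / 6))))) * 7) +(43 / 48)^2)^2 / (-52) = -41927860368865969 / 276037632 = -151891827.45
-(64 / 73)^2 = -4096 / 5329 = -0.77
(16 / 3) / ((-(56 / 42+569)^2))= -48 / 2927521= -0.00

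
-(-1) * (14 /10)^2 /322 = 7 /1150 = 0.01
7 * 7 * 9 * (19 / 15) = 2793 / 5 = 558.60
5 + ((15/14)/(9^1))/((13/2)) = 1370/273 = 5.02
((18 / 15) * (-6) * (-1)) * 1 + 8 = 15.20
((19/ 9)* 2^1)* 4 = 152/ 9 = 16.89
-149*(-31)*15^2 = 1039275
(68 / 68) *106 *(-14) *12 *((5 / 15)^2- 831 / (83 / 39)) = 1730925728 / 249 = 6951508.95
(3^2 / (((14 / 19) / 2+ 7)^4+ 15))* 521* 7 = 4277526183 / 386114815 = 11.08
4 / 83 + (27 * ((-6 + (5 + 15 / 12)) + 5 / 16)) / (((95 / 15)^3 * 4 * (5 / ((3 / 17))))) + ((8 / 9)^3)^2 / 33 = 3458016554428457 / 54313375127711040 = 0.06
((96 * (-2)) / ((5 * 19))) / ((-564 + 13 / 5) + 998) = -0.00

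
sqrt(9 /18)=sqrt(2) /2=0.71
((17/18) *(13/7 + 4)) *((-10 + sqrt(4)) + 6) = -697/63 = -11.06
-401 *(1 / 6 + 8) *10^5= -327483333.33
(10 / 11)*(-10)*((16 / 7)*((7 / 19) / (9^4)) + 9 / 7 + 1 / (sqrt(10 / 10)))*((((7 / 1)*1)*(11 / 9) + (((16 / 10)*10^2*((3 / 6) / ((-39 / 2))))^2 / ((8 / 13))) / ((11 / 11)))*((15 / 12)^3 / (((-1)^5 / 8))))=13093046650000 / 1123052931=11658.44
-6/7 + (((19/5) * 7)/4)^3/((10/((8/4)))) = 16228459/280000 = 57.96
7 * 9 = 63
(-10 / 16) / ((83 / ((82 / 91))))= -205 / 30212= -0.01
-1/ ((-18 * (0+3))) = 1/ 54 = 0.02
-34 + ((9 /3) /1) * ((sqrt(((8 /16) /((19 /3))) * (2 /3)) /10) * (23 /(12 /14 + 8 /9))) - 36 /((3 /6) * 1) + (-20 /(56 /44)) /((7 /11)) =-6404 /49 + 4347 * sqrt(19) /20900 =-129.79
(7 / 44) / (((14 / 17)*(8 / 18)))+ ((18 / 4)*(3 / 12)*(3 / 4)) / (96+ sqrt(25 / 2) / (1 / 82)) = 5535*sqrt(2) / 2394688+ 5710545 / 13170784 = 0.44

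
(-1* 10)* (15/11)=-150/11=-13.64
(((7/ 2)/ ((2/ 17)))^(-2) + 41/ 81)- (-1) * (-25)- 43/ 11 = -358358171/ 12617451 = -28.40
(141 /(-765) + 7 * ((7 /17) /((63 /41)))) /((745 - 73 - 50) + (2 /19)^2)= 233567 /85888845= 0.00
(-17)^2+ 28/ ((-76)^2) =289.00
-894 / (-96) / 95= 0.10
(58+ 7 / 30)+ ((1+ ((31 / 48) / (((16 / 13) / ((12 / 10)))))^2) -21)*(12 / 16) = 213962161 / 4915200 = 43.53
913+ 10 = 923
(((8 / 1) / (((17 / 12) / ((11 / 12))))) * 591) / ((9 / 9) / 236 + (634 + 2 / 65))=797802720 / 165343649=4.83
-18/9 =-2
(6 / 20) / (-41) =-3 / 410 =-0.01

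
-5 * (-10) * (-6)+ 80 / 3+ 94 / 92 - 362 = -87535 / 138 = -634.31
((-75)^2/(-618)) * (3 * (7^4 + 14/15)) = -13510875/206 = -65586.77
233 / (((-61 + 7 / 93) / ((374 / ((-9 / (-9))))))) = -4052103 / 2833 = -1430.32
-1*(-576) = 576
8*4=32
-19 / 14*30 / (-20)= 57 / 28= 2.04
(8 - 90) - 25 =-107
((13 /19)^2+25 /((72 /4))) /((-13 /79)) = -953293 /84474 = -11.29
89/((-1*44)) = -89/44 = -2.02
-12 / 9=-4 / 3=-1.33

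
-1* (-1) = 1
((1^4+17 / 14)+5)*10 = 505 / 7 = 72.14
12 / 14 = 6 / 7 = 0.86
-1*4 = -4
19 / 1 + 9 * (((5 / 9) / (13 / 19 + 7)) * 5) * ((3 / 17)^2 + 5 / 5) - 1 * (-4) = 556006 / 21097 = 26.35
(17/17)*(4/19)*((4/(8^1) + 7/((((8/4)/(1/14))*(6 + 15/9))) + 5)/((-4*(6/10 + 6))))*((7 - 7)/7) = 0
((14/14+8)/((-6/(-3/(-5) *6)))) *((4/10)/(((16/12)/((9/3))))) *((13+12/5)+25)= -24543/125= -196.34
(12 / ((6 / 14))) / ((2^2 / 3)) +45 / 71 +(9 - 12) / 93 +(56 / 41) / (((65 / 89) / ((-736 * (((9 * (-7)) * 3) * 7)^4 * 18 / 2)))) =-37952511524538104.42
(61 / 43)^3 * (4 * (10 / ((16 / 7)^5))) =19074348335 / 10421141504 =1.83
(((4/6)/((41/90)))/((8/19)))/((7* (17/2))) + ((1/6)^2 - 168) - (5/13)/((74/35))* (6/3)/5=-14192306033/84484764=-167.99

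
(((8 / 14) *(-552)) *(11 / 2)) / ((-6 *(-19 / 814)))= -1647536 / 133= -12387.49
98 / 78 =49 / 39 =1.26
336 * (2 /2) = 336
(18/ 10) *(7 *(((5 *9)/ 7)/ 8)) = 81/ 8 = 10.12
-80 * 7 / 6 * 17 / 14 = -340 / 3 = -113.33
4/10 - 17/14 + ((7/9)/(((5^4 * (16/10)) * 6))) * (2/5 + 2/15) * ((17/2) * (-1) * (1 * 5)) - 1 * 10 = -3066683/283500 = -10.82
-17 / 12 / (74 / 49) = -833 / 888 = -0.94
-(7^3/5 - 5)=-318/5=-63.60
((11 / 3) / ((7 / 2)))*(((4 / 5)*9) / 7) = 264 / 245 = 1.08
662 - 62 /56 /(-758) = 14050319 /21224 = 662.00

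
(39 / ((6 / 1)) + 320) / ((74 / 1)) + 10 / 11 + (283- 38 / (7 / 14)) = 345659 / 1628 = 212.32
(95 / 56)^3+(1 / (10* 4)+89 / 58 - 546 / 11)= -43.19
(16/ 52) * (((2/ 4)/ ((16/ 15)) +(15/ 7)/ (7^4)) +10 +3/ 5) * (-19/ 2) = -32.36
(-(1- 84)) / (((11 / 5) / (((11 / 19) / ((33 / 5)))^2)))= 10375 / 35739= 0.29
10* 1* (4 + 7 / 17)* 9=6750 / 17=397.06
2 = 2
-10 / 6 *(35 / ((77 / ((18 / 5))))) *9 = -270 / 11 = -24.55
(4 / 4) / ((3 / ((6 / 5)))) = 2 / 5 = 0.40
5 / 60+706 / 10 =70.68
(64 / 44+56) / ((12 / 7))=1106 / 33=33.52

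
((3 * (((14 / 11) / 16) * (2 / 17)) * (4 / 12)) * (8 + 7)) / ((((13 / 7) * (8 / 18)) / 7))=46305 / 38896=1.19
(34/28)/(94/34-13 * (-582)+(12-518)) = 0.00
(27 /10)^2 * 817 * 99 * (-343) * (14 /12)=-47190620169 /200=-235953100.84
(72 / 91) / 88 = 9 / 1001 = 0.01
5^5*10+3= 31253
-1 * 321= -321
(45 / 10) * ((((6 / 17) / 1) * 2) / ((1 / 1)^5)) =54 / 17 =3.18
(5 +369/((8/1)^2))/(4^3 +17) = 689/5184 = 0.13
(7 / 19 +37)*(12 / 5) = 1704 / 19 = 89.68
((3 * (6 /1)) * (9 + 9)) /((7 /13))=4212 /7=601.71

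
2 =2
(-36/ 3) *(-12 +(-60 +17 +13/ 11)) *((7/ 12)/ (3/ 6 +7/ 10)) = 10360/ 33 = 313.94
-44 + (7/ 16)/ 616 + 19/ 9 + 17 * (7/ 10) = -1900051/ 63360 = -29.99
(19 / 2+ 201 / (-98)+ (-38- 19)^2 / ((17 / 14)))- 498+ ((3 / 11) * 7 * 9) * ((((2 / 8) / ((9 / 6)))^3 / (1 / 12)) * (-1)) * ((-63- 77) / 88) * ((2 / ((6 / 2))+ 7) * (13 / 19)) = 16799442675 / 7660268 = 2193.06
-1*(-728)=728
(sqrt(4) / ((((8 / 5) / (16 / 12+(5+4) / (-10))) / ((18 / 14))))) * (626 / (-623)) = -12207 / 17444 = -0.70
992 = 992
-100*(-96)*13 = 124800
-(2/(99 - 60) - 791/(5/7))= 215933/195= 1107.35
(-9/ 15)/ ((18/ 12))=-2/ 5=-0.40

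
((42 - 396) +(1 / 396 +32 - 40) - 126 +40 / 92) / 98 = -4440721 / 892584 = -4.98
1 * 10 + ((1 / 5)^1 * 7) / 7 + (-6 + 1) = 26 / 5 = 5.20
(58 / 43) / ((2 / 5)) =145 / 43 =3.37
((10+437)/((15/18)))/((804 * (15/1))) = 149/3350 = 0.04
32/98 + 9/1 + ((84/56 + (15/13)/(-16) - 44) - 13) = -471335/10192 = -46.25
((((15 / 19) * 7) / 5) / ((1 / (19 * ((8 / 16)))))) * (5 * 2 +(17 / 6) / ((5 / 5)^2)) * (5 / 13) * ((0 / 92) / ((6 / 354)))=0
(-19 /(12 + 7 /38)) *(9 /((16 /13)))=-42237 /3704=-11.40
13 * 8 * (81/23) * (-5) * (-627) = 26409240/23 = 1148227.83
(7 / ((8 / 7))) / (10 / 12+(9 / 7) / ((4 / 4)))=1029 / 356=2.89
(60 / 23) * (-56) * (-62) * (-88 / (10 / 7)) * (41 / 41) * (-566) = 7263201792 / 23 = 315791382.26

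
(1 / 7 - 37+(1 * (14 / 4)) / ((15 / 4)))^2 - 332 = 10567684 / 11025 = 958.52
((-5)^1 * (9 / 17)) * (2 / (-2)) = 2.65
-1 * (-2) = 2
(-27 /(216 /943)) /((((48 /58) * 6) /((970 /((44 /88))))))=-13263295 /288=-46053.11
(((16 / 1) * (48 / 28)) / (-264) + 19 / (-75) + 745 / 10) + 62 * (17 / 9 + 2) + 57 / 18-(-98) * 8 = 19099436 / 17325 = 1102.42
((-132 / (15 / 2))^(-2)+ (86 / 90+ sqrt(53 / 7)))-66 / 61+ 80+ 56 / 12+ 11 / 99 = sqrt(371) / 7+ 599842139 / 7085760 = 87.41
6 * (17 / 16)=51 / 8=6.38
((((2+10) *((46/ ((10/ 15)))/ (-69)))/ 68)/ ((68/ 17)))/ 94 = -3/ 6392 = -0.00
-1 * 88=-88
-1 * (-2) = 2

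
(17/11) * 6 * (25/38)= 1275/209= 6.10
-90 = -90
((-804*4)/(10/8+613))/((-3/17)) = 72896/2457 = 29.67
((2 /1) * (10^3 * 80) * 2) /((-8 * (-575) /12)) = 19200 /23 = 834.78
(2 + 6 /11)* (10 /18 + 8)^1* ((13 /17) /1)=2548 /153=16.65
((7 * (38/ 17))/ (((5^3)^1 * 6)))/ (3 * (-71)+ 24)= -19/ 172125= -0.00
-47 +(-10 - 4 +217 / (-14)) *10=-342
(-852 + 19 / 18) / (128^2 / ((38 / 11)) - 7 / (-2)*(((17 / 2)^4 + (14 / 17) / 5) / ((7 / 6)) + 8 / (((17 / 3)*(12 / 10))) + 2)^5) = -101593058913291366400000 / 752116218153204999517825521324305764197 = -0.00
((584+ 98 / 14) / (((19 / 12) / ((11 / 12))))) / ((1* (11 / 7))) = 217.74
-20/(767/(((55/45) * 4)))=-880/6903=-0.13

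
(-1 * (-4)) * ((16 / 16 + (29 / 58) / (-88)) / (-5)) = -35 / 44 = -0.80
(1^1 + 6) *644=4508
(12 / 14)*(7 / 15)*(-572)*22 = -25168 / 5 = -5033.60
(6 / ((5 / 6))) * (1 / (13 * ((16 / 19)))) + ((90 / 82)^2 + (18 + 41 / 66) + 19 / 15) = 313702861 / 14422980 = 21.75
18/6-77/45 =58/45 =1.29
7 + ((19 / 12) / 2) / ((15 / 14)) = 1393 / 180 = 7.74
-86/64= -43/32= -1.34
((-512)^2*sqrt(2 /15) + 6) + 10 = 16 + 262144*sqrt(30) /15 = 95737.45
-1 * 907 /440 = -907 /440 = -2.06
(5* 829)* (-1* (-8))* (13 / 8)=53885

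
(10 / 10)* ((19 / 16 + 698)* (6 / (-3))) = -11187 / 8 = -1398.38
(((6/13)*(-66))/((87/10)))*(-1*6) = 7920/377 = 21.01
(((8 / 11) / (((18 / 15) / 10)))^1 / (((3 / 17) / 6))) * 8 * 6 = 108800 / 11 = 9890.91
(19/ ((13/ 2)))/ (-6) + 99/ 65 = 202/ 195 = 1.04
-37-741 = -778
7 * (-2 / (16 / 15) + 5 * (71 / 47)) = 14945 / 376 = 39.75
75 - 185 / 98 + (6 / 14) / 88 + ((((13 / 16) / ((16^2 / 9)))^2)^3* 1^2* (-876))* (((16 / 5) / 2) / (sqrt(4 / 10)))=315281 / 4312 - 561770960187411* sqrt(10) / 1475739525896764129280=73.12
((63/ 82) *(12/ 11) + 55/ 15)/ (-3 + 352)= 0.01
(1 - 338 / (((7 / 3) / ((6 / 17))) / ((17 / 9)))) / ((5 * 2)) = -669 / 70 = -9.56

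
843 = 843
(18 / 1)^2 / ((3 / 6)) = 648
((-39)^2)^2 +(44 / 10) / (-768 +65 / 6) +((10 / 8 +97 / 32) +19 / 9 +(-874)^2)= 1830145764449 / 594720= 3077323.39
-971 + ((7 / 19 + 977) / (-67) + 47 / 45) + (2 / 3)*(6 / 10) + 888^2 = 9023073280 / 11457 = 787559.86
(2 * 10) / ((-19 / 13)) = -260 / 19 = -13.68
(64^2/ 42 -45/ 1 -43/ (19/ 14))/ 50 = 1663/ 3990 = 0.42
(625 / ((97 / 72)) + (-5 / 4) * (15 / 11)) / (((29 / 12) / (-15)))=-3061125 / 1067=-2868.91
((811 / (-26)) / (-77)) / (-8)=-811 / 16016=-0.05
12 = 12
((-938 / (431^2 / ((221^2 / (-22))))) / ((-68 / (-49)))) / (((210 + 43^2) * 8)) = 66024413 / 134633628448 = 0.00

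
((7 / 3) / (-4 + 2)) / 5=-7 / 30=-0.23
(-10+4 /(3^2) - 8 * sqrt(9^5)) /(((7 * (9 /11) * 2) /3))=-96701 /189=-511.65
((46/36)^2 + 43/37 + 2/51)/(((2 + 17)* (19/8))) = 1155154/18392589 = 0.06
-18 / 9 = -2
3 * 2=6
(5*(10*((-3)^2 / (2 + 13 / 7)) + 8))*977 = 459190 / 3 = 153063.33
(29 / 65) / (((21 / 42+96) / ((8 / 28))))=116 / 87815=0.00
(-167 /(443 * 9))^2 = 0.00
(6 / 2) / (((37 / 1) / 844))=2532 / 37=68.43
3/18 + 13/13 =7/6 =1.17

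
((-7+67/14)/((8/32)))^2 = 3844/49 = 78.45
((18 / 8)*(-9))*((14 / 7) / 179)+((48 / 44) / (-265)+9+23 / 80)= 75613963 / 8348560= 9.06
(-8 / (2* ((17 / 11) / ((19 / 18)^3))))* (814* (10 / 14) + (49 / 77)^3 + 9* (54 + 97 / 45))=-57892148021 / 17494785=-3309.11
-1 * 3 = -3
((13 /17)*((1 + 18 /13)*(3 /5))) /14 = 93 /1190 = 0.08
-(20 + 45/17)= -385/17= -22.65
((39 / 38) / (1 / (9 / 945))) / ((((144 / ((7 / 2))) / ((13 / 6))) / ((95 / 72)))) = 169 / 248832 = 0.00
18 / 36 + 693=1387 / 2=693.50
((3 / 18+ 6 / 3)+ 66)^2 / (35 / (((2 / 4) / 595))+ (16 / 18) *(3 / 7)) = 1170967 / 10495896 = 0.11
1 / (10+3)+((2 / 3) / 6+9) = 1075 / 117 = 9.19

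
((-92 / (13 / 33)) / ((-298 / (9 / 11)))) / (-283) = -1242 / 548171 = -0.00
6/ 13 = 0.46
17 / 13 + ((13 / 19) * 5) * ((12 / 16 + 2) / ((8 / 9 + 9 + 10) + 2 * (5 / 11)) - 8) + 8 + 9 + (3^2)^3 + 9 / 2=1474641219 / 2034292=724.89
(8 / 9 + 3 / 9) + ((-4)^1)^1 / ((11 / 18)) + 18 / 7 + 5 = 1558 / 693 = 2.25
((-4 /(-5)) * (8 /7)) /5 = 32 /175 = 0.18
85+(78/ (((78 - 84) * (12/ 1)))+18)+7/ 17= 20875/ 204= 102.33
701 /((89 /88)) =61688 /89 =693.12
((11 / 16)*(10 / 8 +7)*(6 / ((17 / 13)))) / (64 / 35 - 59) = -165165 / 362848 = -0.46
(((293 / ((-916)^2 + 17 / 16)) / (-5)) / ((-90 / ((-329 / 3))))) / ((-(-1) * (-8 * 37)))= 96397 / 335287202175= 0.00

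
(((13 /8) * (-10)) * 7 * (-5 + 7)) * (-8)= 1820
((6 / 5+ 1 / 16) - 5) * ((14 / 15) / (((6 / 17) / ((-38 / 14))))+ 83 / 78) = 164519 / 7200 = 22.85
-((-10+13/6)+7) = 5/6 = 0.83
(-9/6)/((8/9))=-27/16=-1.69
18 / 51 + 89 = 89.35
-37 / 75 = -0.49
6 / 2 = 3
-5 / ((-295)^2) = -1 / 17405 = -0.00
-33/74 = -0.45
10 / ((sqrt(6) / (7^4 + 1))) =12010* sqrt(6) / 3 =9806.12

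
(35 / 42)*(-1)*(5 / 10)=-0.42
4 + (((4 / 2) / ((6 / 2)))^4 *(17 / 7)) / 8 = 4.06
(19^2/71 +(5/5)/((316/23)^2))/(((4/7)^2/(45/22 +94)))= 3736192178775/2495601152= 1497.11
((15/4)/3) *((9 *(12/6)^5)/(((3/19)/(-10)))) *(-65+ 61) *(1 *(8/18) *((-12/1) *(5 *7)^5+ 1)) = -76639919878400/3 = -25546639959466.67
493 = 493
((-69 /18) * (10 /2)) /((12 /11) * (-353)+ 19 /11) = 1265 /25302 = 0.05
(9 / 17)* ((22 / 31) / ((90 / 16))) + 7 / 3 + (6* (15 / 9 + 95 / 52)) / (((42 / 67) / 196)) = 224588608 / 34255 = 6556.37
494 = 494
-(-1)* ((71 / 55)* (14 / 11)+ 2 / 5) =1236 / 605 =2.04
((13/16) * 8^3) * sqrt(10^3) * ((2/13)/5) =128 * sqrt(10) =404.77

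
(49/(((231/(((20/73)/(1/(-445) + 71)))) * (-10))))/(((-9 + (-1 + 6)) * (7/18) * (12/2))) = 445/50739964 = 0.00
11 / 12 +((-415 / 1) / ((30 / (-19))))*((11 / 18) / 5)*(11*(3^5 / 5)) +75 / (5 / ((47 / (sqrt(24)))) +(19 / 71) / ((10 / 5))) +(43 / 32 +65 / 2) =710781000*sqrt(6) / 11300951 +465655333542047 / 27122282400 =17322.80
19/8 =2.38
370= 370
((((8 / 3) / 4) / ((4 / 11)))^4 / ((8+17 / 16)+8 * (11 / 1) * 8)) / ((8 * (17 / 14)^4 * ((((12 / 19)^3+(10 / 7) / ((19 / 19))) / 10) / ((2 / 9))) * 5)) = 6751211830132 / 28024571713371183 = 0.00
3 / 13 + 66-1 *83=-218 / 13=-16.77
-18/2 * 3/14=-27/14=-1.93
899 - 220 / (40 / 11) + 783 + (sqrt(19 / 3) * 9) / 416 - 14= 3 * sqrt(57) / 416 + 3215 / 2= 1607.55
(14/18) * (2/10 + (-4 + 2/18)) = -2.87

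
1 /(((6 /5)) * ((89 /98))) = 245 /267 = 0.92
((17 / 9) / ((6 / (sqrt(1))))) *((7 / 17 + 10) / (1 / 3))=9.83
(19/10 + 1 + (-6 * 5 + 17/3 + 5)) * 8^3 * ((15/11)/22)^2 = -473280/14641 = -32.33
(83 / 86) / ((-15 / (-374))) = 15521 / 645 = 24.06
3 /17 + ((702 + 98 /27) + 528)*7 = 3963733 /459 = 8635.58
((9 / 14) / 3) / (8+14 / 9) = 27 / 1204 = 0.02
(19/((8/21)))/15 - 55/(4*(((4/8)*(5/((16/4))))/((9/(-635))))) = 3.64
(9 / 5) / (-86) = -9 / 430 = -0.02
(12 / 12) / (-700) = -1 / 700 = -0.00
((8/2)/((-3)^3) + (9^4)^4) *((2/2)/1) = 50031545098999703/27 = 1853020188851840.85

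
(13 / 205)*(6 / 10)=39 / 1025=0.04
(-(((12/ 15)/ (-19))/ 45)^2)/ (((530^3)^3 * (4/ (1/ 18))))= -1/ 271373588965929856086562500000000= -0.00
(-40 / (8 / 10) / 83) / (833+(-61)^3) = 25 / 9385142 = 0.00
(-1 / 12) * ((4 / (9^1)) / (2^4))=-1 / 432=-0.00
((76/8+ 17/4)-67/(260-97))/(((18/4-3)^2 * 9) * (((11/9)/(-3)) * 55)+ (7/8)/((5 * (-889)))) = -11045190/375723313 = -0.03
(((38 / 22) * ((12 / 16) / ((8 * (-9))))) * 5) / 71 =-0.00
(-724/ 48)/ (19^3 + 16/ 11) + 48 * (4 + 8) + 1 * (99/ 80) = 2090930977/ 3622320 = 577.24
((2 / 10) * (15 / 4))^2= 9 / 16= 0.56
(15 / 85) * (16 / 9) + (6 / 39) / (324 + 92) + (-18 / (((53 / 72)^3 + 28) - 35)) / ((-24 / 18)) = -1.73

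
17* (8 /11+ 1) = 323 /11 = 29.36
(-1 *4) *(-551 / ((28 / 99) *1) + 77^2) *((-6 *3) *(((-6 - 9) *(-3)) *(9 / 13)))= 812565270 / 91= 8929288.68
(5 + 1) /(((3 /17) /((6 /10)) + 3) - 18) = -0.41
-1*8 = -8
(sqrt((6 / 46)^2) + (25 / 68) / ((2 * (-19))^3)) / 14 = 11193313 / 1201477312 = 0.01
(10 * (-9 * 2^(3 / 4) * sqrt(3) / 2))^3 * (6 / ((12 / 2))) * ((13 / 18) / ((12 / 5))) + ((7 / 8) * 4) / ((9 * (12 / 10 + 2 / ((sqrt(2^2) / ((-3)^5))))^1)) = -658125 * 2^(1 / 4) * sqrt(3) / 2- 35 / 21762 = -677792.13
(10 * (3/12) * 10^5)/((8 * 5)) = 6250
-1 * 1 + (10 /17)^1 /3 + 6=265 /51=5.20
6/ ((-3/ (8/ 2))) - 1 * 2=-10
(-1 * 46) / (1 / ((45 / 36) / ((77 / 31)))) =-3565 / 154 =-23.15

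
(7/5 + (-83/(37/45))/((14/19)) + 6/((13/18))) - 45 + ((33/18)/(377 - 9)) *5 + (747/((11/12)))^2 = 663904.56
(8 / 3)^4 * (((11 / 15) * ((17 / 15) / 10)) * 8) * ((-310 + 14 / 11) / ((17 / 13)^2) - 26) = -10757373952 / 1549125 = -6944.16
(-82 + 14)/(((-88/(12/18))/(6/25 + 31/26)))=15827/21450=0.74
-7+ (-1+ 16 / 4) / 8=-53 / 8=-6.62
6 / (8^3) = 3 / 256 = 0.01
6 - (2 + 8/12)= 10/3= 3.33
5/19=0.26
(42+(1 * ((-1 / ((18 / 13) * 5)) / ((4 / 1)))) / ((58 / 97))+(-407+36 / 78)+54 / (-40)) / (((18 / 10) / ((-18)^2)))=-99333157 / 1508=-65870.79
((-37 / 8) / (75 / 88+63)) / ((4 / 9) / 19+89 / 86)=-0.07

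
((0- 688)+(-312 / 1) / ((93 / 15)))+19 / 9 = -205403 / 279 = -736.21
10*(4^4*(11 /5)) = 5632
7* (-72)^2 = 36288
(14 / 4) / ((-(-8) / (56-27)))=203 / 16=12.69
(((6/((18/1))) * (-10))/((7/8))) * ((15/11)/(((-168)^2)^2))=-25/3833609472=-0.00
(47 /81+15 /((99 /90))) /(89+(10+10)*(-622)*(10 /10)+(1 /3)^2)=-12667 /11004642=-0.00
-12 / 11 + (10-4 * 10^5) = -4399902 / 11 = -399991.09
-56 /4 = -14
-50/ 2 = -25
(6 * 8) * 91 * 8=34944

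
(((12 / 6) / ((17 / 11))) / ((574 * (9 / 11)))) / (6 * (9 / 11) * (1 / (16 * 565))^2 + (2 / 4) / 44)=0.24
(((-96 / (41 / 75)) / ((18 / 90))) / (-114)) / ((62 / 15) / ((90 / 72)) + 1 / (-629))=283050000 / 121459343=2.33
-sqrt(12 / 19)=-2 * sqrt(57) / 19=-0.79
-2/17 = -0.12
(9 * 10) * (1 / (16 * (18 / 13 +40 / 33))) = 19305 / 8912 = 2.17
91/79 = 1.15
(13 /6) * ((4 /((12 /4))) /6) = 13 /27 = 0.48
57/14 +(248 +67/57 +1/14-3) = 99877/399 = 250.32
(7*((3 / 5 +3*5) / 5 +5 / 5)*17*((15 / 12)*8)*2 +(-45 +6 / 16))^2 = 152442612721 / 1600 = 95276632.95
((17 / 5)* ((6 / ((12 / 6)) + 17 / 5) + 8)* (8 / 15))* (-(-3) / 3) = 3264 / 125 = 26.11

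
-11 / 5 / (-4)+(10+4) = 291 / 20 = 14.55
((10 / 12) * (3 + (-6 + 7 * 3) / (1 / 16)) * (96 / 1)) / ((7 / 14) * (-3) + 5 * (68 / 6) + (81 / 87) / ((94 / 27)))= 7949016 / 22667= 350.69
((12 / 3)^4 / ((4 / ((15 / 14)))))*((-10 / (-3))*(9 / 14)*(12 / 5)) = 17280 / 49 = 352.65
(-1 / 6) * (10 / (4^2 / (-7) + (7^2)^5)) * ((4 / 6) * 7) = -490 / 17795940543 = -0.00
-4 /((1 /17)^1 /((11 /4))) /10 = -187 /10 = -18.70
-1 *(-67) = 67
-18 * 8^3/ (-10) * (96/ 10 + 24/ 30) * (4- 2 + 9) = 2635776/ 25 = 105431.04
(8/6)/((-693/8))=-32/2079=-0.02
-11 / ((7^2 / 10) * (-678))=55 / 16611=0.00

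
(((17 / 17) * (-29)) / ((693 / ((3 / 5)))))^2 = 0.00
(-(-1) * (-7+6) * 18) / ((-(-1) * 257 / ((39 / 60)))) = -117 / 2570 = -0.05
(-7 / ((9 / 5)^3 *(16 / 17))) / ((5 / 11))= -32725 / 11664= -2.81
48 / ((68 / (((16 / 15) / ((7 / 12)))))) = 768 / 595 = 1.29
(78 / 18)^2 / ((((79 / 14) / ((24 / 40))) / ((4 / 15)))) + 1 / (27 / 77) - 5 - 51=-2805733 / 53325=-52.62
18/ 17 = 1.06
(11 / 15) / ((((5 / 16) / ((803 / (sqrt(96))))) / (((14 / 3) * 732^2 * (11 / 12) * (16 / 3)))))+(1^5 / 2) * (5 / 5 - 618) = -617 / 2+647885993216 * sqrt(6) / 675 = 2351096128.35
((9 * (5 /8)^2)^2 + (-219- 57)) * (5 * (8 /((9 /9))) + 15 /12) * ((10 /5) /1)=-178178715 /8192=-21750.33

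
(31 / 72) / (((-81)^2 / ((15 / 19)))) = 155 / 2991816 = 0.00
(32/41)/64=1/82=0.01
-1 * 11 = -11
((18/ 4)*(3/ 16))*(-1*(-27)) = 729/ 32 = 22.78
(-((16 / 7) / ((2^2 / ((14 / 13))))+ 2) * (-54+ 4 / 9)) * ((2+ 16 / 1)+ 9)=49164 / 13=3781.85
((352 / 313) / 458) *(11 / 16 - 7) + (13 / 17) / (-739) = -14889294 / 900478151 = -0.02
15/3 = 5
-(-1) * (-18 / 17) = -18 / 17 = -1.06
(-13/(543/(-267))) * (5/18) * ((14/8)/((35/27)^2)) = 93717/50680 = 1.85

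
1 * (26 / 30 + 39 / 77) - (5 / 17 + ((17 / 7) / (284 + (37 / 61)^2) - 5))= 14013715029 / 2308493495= 6.07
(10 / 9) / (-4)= -5 / 18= -0.28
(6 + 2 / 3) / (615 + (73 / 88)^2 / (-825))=42592000 / 3929106671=0.01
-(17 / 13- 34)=425 / 13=32.69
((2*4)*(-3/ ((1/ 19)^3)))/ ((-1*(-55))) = -2993.02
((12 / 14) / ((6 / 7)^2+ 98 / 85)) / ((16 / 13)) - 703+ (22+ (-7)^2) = -631.63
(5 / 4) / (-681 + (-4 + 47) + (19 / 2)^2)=-5 / 2191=-0.00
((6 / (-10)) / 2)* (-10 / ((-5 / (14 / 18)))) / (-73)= 7 / 1095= 0.01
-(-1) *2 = 2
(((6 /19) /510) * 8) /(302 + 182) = 0.00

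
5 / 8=0.62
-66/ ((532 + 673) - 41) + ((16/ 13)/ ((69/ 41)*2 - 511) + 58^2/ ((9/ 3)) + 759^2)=90892710519733/ 157471158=577202.27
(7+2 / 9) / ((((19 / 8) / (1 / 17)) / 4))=0.72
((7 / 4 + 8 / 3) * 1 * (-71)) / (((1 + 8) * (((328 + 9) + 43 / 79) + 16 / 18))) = -297277 / 2887512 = -0.10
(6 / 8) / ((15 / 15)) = 3 / 4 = 0.75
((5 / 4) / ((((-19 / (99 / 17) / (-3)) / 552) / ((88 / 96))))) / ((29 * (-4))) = -375705 / 74936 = -5.01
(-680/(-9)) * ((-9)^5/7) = -4461480/7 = -637354.29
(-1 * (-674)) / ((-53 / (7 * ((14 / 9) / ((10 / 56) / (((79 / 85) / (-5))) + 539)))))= -146107024 / 567698211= -0.26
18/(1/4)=72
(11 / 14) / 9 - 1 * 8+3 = -619 / 126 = -4.91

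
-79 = -79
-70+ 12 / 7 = -478 / 7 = -68.29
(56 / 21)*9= 24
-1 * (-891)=891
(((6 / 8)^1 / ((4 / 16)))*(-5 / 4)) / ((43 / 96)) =-360 / 43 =-8.37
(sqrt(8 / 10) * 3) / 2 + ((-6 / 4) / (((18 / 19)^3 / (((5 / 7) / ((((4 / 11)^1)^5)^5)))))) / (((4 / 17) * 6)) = -63167960855845718206217663786765 / 735419804751092514816 + 3 * sqrt(5) / 5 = -85893744561.64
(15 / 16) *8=15 / 2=7.50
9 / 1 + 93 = 102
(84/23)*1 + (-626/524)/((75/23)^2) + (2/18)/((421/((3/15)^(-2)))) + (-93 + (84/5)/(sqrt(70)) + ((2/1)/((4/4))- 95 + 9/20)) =-577166564173/3171182500 + 6*sqrt(70)/25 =-180.00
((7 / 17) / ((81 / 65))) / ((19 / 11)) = 5005 / 26163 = 0.19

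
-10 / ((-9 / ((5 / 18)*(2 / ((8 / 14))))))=175 / 162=1.08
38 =38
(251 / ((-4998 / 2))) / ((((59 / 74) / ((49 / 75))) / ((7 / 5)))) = -130018 / 1128375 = -0.12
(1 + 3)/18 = 2/9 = 0.22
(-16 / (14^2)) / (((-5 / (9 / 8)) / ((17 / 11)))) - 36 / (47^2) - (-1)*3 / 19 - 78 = -17606993487 / 226223690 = -77.83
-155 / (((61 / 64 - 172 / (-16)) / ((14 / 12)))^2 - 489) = 31744 / 79539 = 0.40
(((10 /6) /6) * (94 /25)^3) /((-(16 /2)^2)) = -103823 /450000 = -0.23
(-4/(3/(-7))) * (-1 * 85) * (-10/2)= 11900/3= 3966.67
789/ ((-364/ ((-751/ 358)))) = 4.55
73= 73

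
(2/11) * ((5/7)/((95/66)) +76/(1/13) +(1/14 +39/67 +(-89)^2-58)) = 157763013/98021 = 1609.48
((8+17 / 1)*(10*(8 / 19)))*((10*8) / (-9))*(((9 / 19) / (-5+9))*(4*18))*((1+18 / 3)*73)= -1471680000 / 361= -4076675.90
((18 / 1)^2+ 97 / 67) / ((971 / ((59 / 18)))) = 1286495 / 1171026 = 1.10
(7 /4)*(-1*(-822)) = 2877 /2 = 1438.50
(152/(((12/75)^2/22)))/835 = 26125/167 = 156.44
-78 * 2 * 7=-1092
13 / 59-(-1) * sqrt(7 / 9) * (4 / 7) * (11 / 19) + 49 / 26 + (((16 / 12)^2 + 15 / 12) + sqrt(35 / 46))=44 * sqrt(7) / 399 + sqrt(1610) / 46 + 141725 / 27612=6.30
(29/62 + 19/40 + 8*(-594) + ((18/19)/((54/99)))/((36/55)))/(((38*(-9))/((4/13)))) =335617177/78560820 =4.27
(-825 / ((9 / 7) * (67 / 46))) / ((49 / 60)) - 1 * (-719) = 84211 / 469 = 179.55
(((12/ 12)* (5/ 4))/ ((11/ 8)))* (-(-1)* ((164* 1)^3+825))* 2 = 88235380/ 11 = 8021398.18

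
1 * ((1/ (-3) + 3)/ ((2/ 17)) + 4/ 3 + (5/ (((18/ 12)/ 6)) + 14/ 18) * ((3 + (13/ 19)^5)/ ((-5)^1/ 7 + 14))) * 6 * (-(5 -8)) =119899080044/ 230277207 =520.67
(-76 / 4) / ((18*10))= -19 / 180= -0.11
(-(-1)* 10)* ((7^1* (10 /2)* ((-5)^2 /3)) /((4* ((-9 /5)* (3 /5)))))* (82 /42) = -640625 /486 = -1318.16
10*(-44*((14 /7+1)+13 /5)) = -2464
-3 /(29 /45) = -135 /29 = -4.66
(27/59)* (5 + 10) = 405/59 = 6.86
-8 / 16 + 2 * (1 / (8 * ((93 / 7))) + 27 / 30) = 2453 / 1860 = 1.32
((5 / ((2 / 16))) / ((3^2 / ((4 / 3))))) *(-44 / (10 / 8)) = -5632 / 27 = -208.59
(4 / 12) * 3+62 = 63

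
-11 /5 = -2.20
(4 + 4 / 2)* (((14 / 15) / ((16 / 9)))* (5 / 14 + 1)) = 171 / 40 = 4.28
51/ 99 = 17/ 33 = 0.52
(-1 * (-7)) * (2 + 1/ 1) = 21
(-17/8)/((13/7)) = -119/104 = -1.14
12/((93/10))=40/31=1.29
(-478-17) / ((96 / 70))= -5775 / 16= -360.94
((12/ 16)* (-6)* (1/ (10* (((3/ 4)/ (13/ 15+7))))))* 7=-826/ 25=-33.04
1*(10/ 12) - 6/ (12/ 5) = -5/ 3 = -1.67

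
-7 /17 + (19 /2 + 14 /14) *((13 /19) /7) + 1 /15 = 6601 /9690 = 0.68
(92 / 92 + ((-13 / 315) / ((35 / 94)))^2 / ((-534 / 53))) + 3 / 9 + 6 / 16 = 443221654417 / 259632135000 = 1.71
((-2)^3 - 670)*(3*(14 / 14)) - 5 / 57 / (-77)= -8927221 / 4389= -2034.00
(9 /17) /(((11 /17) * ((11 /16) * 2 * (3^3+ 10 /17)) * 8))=153 /56749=0.00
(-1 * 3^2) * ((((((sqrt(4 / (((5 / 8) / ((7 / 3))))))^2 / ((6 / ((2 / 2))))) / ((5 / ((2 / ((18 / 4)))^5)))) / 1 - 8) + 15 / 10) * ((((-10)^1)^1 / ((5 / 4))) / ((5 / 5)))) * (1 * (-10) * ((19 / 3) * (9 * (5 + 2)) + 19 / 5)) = 2779141946288 / 1476225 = 1882600.52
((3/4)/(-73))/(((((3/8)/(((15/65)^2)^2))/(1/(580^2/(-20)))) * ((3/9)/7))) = 0.00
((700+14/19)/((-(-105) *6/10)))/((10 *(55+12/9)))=0.02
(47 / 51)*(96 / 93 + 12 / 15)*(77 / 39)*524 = 538565104 / 308295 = 1746.91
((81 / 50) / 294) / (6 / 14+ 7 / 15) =81 / 13160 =0.01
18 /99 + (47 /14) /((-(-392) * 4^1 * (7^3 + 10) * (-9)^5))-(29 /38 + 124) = -11914083226644223 /95632967618496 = -124.58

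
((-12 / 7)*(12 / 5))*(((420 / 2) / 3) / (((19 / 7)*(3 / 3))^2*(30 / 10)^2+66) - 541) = 168185904 / 75635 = 2223.65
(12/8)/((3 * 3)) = 1/6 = 0.17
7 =7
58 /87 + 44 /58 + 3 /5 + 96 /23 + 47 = 532258 /10005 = 53.20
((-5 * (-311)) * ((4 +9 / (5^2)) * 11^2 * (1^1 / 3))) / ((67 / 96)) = 131256928 / 335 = 391811.73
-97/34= -2.85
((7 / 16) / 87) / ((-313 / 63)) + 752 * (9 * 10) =9829301613 / 145232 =67680.00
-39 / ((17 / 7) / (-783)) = 213759 / 17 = 12574.06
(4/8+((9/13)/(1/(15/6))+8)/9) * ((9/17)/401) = 185/88621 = 0.00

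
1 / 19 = 0.05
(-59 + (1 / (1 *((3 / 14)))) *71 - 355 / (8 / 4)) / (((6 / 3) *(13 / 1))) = 569 / 156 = 3.65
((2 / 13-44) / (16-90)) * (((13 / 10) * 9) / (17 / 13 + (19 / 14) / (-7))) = 108927 / 17501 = 6.22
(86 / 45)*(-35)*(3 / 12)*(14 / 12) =-2107 / 108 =-19.51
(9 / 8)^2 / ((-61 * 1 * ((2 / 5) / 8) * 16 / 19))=-7695 / 15616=-0.49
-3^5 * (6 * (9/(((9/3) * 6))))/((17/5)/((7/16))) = -25515/272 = -93.81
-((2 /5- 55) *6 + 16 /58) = 47462 /145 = 327.32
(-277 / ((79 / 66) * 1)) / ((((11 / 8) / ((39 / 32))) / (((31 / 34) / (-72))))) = 111631 / 42976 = 2.60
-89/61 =-1.46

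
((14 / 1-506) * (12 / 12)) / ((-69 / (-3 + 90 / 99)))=-164 / 11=-14.91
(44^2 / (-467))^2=3748096 / 218089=17.19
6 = 6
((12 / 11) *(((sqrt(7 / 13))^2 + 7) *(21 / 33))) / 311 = 8232 / 489203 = 0.02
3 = 3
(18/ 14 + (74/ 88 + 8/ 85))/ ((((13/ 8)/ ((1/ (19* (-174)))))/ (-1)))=58139/ 140645505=0.00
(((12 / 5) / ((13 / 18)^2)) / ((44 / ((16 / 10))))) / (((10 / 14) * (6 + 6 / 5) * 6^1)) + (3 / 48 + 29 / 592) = 0.12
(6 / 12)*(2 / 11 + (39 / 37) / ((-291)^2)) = 2088941 / 22976778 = 0.09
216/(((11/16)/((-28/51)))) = -32256/187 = -172.49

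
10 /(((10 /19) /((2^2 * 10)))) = 760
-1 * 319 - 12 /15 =-1599 /5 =-319.80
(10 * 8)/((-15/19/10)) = -3040/3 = -1013.33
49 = 49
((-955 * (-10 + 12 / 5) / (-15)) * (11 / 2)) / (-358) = 39919 / 5370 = 7.43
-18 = -18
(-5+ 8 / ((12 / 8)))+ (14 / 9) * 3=5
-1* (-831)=831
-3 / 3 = -1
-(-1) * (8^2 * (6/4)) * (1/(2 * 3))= 16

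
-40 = -40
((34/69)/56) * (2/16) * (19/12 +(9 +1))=2363/185472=0.01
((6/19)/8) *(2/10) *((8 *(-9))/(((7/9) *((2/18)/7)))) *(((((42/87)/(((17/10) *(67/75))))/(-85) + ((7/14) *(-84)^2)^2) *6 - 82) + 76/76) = -183424504345725654/53345065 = -3438453104.25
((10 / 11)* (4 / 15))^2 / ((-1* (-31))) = 64 / 33759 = 0.00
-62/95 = -0.65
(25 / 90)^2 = 25 / 324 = 0.08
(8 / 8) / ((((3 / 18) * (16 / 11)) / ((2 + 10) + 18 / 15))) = 1089 / 20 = 54.45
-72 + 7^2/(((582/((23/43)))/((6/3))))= -899809/12513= -71.91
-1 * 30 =-30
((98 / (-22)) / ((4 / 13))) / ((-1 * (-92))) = -637 / 4048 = -0.16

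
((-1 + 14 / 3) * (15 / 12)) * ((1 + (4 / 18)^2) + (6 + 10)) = 75955 / 972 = 78.14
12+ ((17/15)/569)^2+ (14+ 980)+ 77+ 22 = 80495078914/72846225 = 1105.00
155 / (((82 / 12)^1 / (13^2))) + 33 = 158523 / 41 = 3866.41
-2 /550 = -1 /275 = -0.00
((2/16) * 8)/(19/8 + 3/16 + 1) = 16/57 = 0.28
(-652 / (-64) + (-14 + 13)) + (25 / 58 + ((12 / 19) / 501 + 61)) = 103971547 / 1472272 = 70.62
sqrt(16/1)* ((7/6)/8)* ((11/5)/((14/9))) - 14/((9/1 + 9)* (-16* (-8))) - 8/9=-403/5760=-0.07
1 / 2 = 0.50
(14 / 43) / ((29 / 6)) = 84 / 1247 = 0.07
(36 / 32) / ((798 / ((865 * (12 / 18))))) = 865 / 1064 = 0.81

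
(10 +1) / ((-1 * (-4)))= 11 / 4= 2.75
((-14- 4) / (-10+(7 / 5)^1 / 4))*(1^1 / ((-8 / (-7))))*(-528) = -166320 / 193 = -861.76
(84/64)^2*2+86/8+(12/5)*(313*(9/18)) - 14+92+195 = 424189/640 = 662.80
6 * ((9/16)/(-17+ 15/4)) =-27/106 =-0.25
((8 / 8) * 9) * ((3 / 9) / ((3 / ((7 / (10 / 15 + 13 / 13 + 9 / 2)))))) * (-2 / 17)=-84 / 629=-0.13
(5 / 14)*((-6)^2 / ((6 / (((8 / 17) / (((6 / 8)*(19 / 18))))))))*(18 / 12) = 4320 / 2261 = 1.91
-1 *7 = -7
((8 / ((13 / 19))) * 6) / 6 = 152 / 13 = 11.69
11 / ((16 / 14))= 77 / 8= 9.62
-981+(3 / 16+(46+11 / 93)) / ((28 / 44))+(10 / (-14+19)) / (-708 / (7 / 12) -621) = -40499006411 / 44590896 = -908.23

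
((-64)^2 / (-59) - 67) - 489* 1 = -36900 / 59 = -625.42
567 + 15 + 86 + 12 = 680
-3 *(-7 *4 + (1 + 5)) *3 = 198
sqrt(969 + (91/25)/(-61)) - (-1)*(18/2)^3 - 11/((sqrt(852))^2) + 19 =sqrt(90135674)/305 + 637285/852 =779.11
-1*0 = 0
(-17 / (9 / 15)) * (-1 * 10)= 850 / 3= 283.33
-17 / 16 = -1.06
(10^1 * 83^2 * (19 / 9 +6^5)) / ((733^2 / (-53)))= -255592853510 / 4835601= -52856.48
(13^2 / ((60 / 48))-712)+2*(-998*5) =-52784 / 5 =-10556.80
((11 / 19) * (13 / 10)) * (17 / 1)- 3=1861 / 190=9.79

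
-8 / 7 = -1.14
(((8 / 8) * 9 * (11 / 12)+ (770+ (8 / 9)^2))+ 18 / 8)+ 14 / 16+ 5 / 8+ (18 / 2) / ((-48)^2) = 16232017 / 20736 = 782.79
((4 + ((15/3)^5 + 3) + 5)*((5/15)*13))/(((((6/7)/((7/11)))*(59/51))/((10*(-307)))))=-52144829555/1947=-26782141.53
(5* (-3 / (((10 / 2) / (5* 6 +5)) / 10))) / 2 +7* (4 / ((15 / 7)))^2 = -112637 / 225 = -500.61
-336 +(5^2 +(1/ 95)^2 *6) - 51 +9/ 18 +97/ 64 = -359.98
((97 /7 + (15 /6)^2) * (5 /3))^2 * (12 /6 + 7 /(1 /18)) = 63393800 /441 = 143750.11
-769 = -769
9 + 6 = 15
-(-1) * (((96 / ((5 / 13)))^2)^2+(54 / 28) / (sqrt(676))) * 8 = 1765996020925398 / 56875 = 31050479488.80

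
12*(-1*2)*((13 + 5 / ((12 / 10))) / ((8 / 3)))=-154.50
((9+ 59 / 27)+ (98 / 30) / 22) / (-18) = -33661 / 53460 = -0.63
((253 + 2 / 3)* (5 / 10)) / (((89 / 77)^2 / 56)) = 126335132 / 23763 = 5316.46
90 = 90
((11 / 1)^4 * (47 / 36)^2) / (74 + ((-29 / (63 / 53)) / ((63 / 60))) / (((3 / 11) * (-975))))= 309027513795 / 917444768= 336.84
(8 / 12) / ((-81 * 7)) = -0.00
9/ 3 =3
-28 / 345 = -0.08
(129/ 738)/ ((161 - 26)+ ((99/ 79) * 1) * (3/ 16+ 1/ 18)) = 27176/ 21036075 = 0.00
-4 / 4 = -1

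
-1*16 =-16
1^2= 1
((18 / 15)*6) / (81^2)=4 / 3645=0.00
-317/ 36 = -8.81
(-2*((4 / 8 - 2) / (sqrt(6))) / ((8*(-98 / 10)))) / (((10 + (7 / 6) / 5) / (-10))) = 375*sqrt(6) / 60172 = 0.02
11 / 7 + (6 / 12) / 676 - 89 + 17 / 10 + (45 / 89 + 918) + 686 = 6396302271 / 4211480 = 1518.78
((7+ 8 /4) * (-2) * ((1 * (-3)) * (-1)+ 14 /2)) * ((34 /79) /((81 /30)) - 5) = 206500 /237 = 871.31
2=2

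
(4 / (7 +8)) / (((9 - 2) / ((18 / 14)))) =12 / 245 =0.05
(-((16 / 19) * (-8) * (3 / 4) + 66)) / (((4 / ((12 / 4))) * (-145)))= 1737 / 5510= 0.32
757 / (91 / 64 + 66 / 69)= 1114304 / 3501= 318.28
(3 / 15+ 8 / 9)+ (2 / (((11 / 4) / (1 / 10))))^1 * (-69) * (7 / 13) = -10381 / 6435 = -1.61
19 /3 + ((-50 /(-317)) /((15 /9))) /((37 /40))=226451 /35187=6.44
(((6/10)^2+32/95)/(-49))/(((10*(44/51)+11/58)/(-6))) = 5874588/607035275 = 0.01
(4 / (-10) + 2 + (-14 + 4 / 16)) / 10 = -243 / 200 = -1.22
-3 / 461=-0.01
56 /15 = 3.73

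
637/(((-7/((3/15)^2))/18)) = -1638/25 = -65.52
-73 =-73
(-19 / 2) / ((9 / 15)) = -95 / 6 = -15.83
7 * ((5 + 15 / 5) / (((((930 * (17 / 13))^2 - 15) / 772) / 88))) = 642946304 / 249953565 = 2.57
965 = 965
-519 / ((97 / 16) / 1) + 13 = -7043 / 97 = -72.61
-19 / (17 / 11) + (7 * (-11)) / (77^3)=-12.29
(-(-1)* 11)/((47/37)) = 407/47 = 8.66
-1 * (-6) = 6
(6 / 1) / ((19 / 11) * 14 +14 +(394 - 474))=-33 / 230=-0.14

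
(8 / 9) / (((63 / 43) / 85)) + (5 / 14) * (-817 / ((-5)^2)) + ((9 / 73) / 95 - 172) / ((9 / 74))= -1374.31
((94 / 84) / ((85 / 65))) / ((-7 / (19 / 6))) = -0.39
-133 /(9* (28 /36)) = -19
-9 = -9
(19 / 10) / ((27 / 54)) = 19 / 5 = 3.80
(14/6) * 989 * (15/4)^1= 34615/4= 8653.75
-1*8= -8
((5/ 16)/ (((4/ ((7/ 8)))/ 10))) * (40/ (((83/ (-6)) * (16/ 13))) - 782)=-11392675/ 21248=-536.18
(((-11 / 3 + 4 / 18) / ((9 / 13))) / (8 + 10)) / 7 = -403 / 10206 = -0.04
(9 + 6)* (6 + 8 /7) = 750 /7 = 107.14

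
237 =237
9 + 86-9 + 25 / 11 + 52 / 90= 43981 / 495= 88.85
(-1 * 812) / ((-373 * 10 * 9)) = 406 / 16785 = 0.02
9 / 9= 1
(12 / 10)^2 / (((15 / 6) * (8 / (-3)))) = -27 / 125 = -0.22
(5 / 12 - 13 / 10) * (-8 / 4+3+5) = -53 / 10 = -5.30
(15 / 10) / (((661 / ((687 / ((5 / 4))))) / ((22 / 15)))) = 30228 / 16525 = 1.83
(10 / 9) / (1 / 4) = 40 / 9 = 4.44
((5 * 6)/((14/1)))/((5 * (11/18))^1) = 54/77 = 0.70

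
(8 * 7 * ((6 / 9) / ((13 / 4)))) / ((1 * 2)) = 5.74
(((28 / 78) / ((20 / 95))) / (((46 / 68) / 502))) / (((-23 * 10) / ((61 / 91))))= -4945453 / 1341015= -3.69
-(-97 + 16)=81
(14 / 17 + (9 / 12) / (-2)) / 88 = 61 / 11968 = 0.01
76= 76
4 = 4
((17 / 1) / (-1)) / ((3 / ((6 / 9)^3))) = -136 / 81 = -1.68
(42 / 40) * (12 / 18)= 7 / 10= 0.70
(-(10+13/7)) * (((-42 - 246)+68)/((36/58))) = 264770/63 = 4202.70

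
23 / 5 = 4.60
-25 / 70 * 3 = -15 / 14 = -1.07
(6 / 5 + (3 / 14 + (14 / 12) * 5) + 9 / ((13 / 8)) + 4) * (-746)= -17093098 / 1365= -12522.42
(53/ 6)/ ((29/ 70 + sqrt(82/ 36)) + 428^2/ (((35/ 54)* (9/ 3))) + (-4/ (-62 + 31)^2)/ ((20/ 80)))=33892516477609545/ 361470640284311490671-59959600925* sqrt(82)/ 361470640284311490671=0.00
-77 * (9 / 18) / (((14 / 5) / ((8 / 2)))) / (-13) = 55 / 13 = 4.23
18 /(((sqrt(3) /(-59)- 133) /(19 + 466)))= -20833785 /317399 + 2655 * sqrt(3) /317399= -65.62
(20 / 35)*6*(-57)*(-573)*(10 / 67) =16713.52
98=98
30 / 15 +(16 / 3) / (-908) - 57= -37459 / 681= -55.01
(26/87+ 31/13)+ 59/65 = 20308/5655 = 3.59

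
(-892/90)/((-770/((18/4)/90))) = 223/346500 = 0.00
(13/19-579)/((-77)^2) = -10988/112651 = -0.10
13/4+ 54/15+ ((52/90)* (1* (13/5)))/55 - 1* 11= -204073/49500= -4.12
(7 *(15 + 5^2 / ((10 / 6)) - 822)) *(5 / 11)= -2520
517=517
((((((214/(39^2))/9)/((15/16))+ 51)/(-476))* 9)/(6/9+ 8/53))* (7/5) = -555201977/336141000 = -1.65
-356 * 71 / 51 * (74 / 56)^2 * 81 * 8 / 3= -155712798 / 833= -186930.13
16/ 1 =16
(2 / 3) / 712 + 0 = 1 / 1068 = 0.00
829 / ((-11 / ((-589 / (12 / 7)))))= 3417967 / 132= 25893.69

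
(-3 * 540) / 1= -1620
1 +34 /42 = 38 /21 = 1.81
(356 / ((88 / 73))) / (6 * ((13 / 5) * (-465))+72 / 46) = -149431 / 3669732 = -0.04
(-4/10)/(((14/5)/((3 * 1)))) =-3/7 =-0.43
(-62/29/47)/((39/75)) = -1550/17719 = -0.09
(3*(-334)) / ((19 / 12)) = -12024 / 19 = -632.84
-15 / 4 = -3.75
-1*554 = -554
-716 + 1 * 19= -697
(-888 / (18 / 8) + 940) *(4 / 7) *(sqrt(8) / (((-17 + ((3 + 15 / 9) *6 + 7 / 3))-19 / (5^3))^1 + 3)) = 409000 *sqrt(2) / 10619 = 54.47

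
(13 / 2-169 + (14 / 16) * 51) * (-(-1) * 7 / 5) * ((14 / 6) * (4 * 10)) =-46207 / 3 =-15402.33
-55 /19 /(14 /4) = -110 /133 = -0.83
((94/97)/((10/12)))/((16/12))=423/485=0.87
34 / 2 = 17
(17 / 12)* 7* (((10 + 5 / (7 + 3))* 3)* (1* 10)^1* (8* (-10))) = -249900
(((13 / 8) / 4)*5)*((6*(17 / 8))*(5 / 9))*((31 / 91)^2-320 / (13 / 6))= -519383575 / 244608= -2123.33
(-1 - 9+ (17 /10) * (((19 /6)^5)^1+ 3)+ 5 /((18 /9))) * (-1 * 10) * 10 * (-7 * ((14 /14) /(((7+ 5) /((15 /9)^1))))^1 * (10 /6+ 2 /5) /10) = 9093831803 /839808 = 10828.47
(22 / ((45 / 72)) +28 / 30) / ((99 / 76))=27.74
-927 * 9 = -8343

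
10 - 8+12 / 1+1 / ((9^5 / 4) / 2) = 826694 / 59049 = 14.00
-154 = -154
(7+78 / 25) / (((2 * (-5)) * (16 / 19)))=-4807 / 4000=-1.20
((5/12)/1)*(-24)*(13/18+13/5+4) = -659/9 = -73.22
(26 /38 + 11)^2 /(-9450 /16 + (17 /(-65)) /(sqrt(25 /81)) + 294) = -1154400 /2512199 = -0.46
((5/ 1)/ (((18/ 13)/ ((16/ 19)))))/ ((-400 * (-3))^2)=0.00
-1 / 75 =-0.01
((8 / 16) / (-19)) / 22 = -1 / 836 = -0.00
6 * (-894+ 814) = -480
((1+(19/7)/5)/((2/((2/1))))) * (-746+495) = -13554/35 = -387.26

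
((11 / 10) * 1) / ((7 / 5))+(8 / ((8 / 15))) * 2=431 / 14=30.79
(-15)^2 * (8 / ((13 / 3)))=5400 / 13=415.38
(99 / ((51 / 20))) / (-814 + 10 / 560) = -36960 / 774911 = -0.05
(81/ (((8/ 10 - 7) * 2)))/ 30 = -27/ 124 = -0.22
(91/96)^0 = 1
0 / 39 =0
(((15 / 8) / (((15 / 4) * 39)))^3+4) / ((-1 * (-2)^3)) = 1898209 / 3796416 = 0.50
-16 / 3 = -5.33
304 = 304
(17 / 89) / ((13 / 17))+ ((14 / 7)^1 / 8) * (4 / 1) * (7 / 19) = 13590 / 21983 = 0.62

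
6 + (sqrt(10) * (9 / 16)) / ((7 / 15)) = 135 * sqrt(10) / 112 + 6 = 9.81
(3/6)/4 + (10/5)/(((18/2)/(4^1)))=73/72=1.01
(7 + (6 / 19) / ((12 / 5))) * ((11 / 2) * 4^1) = 2981 / 19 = 156.89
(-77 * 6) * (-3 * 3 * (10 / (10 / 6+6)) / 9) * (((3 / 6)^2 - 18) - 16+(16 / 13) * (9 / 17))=-101382435 / 5083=-19945.39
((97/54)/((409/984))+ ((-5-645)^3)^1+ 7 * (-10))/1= -1010894866762/3681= -274625065.68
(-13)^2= 169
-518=-518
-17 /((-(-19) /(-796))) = 13532 /19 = 712.21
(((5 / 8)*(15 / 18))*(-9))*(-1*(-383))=-28725 / 16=-1795.31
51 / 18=17 / 6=2.83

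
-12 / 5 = -2.40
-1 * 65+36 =-29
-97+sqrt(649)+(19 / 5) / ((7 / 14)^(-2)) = -1921 / 20+sqrt(649) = -70.57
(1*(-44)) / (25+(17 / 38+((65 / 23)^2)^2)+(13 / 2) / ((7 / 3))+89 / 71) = -116271696772 / 246482939597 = -0.47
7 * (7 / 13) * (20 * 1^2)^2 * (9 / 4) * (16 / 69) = 235200 / 299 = 786.62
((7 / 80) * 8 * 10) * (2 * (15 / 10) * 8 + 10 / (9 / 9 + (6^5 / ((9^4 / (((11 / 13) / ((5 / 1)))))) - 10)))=2471574 / 15443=160.04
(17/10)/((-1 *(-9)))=0.19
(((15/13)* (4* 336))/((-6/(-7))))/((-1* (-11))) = 23520/143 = 164.48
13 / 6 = 2.17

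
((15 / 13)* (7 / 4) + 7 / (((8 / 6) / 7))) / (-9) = -56 / 13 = -4.31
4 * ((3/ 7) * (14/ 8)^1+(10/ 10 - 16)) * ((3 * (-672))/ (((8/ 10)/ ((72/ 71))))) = 10342080/ 71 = 145663.10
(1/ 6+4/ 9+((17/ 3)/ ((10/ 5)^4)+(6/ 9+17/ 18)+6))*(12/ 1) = 1235/ 12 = 102.92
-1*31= -31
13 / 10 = 1.30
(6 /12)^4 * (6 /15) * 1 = 0.02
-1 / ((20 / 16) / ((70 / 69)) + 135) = -0.01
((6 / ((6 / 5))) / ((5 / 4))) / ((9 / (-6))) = -8 / 3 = -2.67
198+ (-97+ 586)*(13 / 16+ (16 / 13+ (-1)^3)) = 147297 / 208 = 708.16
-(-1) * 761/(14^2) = 761/196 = 3.88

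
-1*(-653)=653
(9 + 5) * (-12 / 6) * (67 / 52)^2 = -31423 / 676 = -46.48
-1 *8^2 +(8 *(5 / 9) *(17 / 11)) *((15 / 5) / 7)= -14104 / 231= -61.06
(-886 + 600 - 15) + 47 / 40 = -11993 / 40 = -299.82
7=7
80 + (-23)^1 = 57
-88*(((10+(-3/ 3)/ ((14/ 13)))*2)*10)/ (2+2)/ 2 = -13970/ 7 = -1995.71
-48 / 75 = -16 / 25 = -0.64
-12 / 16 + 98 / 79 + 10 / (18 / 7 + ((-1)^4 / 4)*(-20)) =-19485 / 5372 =-3.63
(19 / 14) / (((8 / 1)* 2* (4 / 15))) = 285 / 896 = 0.32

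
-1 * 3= -3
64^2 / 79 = 4096 / 79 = 51.85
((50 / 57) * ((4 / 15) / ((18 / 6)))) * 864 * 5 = 6400 / 19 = 336.84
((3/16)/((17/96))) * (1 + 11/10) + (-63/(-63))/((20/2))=79/34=2.32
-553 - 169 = -722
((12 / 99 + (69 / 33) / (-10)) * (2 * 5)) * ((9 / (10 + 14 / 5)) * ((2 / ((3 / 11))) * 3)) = -435 / 32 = -13.59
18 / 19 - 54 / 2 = -495 / 19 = -26.05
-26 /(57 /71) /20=-923 /570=-1.62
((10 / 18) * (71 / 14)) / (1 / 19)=6745 / 126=53.53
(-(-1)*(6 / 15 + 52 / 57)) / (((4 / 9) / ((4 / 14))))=561 / 665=0.84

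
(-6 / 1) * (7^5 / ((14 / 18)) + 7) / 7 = -18528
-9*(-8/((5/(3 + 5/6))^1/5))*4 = 1104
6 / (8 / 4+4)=1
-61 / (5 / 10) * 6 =-732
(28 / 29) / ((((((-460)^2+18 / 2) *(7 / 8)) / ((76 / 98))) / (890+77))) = 1175872 / 300696389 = 0.00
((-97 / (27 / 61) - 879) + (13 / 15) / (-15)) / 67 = -741289 / 45225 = -16.39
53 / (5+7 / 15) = 795 / 82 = 9.70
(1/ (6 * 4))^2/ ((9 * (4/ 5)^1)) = 5/ 20736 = 0.00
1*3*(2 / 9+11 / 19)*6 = 274 / 19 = 14.42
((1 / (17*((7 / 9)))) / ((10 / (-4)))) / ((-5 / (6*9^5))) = 6377292 / 2975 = 2143.63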